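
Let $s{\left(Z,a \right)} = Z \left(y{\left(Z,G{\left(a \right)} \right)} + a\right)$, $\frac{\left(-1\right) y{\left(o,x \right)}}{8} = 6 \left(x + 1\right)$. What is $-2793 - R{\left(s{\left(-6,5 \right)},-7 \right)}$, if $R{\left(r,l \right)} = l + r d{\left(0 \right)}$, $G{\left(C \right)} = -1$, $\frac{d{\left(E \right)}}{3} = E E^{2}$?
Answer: $-2786$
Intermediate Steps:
$d{\left(E \right)} = 3 E^{3}$ ($d{\left(E \right)} = 3 E E^{2} = 3 E^{3}$)
$y{\left(o,x \right)} = -48 - 48 x$ ($y{\left(o,x \right)} = - 8 \cdot 6 \left(x + 1\right) = - 8 \cdot 6 \left(1 + x\right) = - 8 \left(6 + 6 x\right) = -48 - 48 x$)
$s{\left(Z,a \right)} = Z a$ ($s{\left(Z,a \right)} = Z \left(\left(-48 - -48\right) + a\right) = Z \left(\left(-48 + 48\right) + a\right) = Z \left(0 + a\right) = Z a$)
$R{\left(r,l \right)} = l$ ($R{\left(r,l \right)} = l + r 3 \cdot 0^{3} = l + r 3 \cdot 0 = l + r 0 = l + 0 = l$)
$-2793 - R{\left(s{\left(-6,5 \right)},-7 \right)} = -2793 - -7 = -2793 + 7 = -2786$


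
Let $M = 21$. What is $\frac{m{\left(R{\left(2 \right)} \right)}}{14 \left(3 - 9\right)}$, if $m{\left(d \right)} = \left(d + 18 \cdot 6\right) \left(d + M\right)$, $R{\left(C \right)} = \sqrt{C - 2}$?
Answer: $-27$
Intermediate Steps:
$R{\left(C \right)} = \sqrt{-2 + C}$
$m{\left(d \right)} = \left(21 + d\right) \left(108 + d\right)$ ($m{\left(d \right)} = \left(d + 18 \cdot 6\right) \left(d + 21\right) = \left(d + 108\right) \left(21 + d\right) = \left(108 + d\right) \left(21 + d\right) = \left(21 + d\right) \left(108 + d\right)$)
$\frac{m{\left(R{\left(2 \right)} \right)}}{14 \left(3 - 9\right)} = \frac{2268 + \left(\sqrt{-2 + 2}\right)^{2} + 129 \sqrt{-2 + 2}}{14 \left(3 - 9\right)} = \frac{2268 + \left(\sqrt{0}\right)^{2} + 129 \sqrt{0}}{14 \left(-6\right)} = \frac{2268 + 0^{2} + 129 \cdot 0}{-84} = \left(2268 + 0 + 0\right) \left(- \frac{1}{84}\right) = 2268 \left(- \frac{1}{84}\right) = -27$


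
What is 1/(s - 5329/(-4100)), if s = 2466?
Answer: 4100/10115929 ≈ 0.00040530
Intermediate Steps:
1/(s - 5329/(-4100)) = 1/(2466 - 5329/(-4100)) = 1/(2466 - 5329*(-1/4100)) = 1/(2466 + 5329/4100) = 1/(10115929/4100) = 4100/10115929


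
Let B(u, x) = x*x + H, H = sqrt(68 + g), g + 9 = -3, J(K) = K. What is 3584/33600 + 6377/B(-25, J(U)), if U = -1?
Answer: -95567/825 + 12754*sqrt(14)/55 ≈ 751.82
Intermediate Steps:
g = -12 (g = -9 - 3 = -12)
H = 2*sqrt(14) (H = sqrt(68 - 12) = sqrt(56) = 2*sqrt(14) ≈ 7.4833)
B(u, x) = x**2 + 2*sqrt(14) (B(u, x) = x*x + 2*sqrt(14) = x**2 + 2*sqrt(14))
3584/33600 + 6377/B(-25, J(U)) = 3584/33600 + 6377/((-1)**2 + 2*sqrt(14)) = 3584*(1/33600) + 6377/(1 + 2*sqrt(14)) = 8/75 + 6377/(1 + 2*sqrt(14))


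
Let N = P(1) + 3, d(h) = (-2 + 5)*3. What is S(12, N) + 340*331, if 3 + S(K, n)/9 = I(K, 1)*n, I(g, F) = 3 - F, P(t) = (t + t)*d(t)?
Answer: 112891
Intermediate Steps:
d(h) = 9 (d(h) = 3*3 = 9)
P(t) = 18*t (P(t) = (t + t)*9 = (2*t)*9 = 18*t)
N = 21 (N = 18*1 + 3 = 18 + 3 = 21)
S(K, n) = -27 + 18*n (S(K, n) = -27 + 9*((3 - 1*1)*n) = -27 + 9*((3 - 1)*n) = -27 + 9*(2*n) = -27 + 18*n)
S(12, N) + 340*331 = (-27 + 18*21) + 340*331 = (-27 + 378) + 112540 = 351 + 112540 = 112891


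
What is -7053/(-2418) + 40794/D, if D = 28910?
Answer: 50423687/11650730 ≈ 4.3279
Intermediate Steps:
-7053/(-2418) + 40794/D = -7053/(-2418) + 40794/28910 = -7053*(-1/2418) + 40794*(1/28910) = 2351/806 + 20397/14455 = 50423687/11650730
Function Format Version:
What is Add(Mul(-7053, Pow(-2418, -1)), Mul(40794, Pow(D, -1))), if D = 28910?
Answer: Rational(50423687, 11650730) ≈ 4.3279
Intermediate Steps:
Add(Mul(-7053, Pow(-2418, -1)), Mul(40794, Pow(D, -1))) = Add(Mul(-7053, Pow(-2418, -1)), Mul(40794, Pow(28910, -1))) = Add(Mul(-7053, Rational(-1, 2418)), Mul(40794, Rational(1, 28910))) = Add(Rational(2351, 806), Rational(20397, 14455)) = Rational(50423687, 11650730)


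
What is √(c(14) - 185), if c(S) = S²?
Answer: √11 ≈ 3.3166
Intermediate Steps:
√(c(14) - 185) = √(14² - 185) = √(196 - 185) = √11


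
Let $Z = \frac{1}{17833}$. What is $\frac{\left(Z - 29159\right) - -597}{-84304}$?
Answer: $\frac{46304195}{136672112} \approx 0.3388$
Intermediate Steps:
$Z = \frac{1}{17833} \approx 5.6076 \cdot 10^{-5}$
$\frac{\left(Z - 29159\right) - -597}{-84304} = \frac{\left(\frac{1}{17833} - 29159\right) - -597}{-84304} = \left(- \frac{519992446}{17833} + \left(-6424 + 7021\right)\right) \left(- \frac{1}{84304}\right) = \left(- \frac{519992446}{17833} + 597\right) \left(- \frac{1}{84304}\right) = \left(- \frac{509346145}{17833}\right) \left(- \frac{1}{84304}\right) = \frac{46304195}{136672112}$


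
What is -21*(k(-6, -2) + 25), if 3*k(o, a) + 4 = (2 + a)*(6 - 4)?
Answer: -497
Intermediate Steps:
k(o, a) = 2*a/3 (k(o, a) = -4/3 + ((2 + a)*(6 - 4))/3 = -4/3 + ((2 + a)*2)/3 = -4/3 + (4 + 2*a)/3 = -4/3 + (4/3 + 2*a/3) = 2*a/3)
-21*(k(-6, -2) + 25) = -21*((⅔)*(-2) + 25) = -21*(-4/3 + 25) = -21*71/3 = -497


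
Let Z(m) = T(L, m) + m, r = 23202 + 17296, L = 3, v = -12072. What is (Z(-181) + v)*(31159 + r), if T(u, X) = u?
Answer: -877798250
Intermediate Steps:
r = 40498
Z(m) = 3 + m
(Z(-181) + v)*(31159 + r) = ((3 - 181) - 12072)*(31159 + 40498) = (-178 - 12072)*71657 = -12250*71657 = -877798250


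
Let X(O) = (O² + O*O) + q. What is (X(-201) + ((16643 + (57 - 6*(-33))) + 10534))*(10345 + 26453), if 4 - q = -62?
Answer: 3985223400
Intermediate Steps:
q = 66 (q = 4 - 1*(-62) = 4 + 62 = 66)
X(O) = 66 + 2*O² (X(O) = (O² + O*O) + 66 = (O² + O²) + 66 = 2*O² + 66 = 66 + 2*O²)
(X(-201) + ((16643 + (57 - 6*(-33))) + 10534))*(10345 + 26453) = ((66 + 2*(-201)²) + ((16643 + (57 - 6*(-33))) + 10534))*(10345 + 26453) = ((66 + 2*40401) + ((16643 + (57 + 198)) + 10534))*36798 = ((66 + 80802) + ((16643 + 255) + 10534))*36798 = (80868 + (16898 + 10534))*36798 = (80868 + 27432)*36798 = 108300*36798 = 3985223400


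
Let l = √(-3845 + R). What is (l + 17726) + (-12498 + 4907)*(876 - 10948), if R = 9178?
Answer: 76474278 + √5333 ≈ 7.6474e+7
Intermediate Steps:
l = √5333 (l = √(-3845 + 9178) = √5333 ≈ 73.027)
(l + 17726) + (-12498 + 4907)*(876 - 10948) = (√5333 + 17726) + (-12498 + 4907)*(876 - 10948) = (17726 + √5333) - 7591*(-10072) = (17726 + √5333) + 76456552 = 76474278 + √5333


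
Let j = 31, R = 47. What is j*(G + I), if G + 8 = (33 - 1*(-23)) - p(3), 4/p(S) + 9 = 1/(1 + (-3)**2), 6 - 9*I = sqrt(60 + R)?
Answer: 406534/267 - 31*sqrt(107)/9 ≈ 1487.0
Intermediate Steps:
I = 2/3 - sqrt(107)/9 (I = 2/3 - sqrt(60 + 47)/9 = 2/3 - sqrt(107)/9 ≈ -0.48268)
p(S) = -40/89 (p(S) = 4/(-9 + 1/(1 + (-3)**2)) = 4/(-9 + 1/(1 + 9)) = 4/(-9 + 1/10) = 4/(-89/10) = 4*(-10/89) = -40/89)
G = 4312/89 (G = -8 + ((33 - 1*(-23)) - 1*(-40/89)) = -8 + ((33 + 23) + 40/89) = -8 + (56 + 40/89) = -8 + 5024/89 = 4312/89 ≈ 48.449)
j*(G + I) = 31*(4312/89 + (2/3 - sqrt(107)/9)) = 31*(13114/267 - sqrt(107)/9) = 406534/267 - 31*sqrt(107)/9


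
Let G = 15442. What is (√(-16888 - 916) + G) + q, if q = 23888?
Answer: 39330 + 2*I*√4451 ≈ 39330.0 + 133.43*I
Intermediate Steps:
(√(-16888 - 916) + G) + q = (√(-16888 - 916) + 15442) + 23888 = (√(-17804) + 15442) + 23888 = (2*I*√4451 + 15442) + 23888 = (15442 + 2*I*√4451) + 23888 = 39330 + 2*I*√4451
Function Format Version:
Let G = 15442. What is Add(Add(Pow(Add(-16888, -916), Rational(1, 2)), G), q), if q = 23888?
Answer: Add(39330, Mul(2, I, Pow(4451, Rational(1, 2)))) ≈ Add(39330., Mul(133.43, I))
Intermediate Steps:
Add(Add(Pow(Add(-16888, -916), Rational(1, 2)), G), q) = Add(Add(Pow(Add(-16888, -916), Rational(1, 2)), 15442), 23888) = Add(Add(Pow(-17804, Rational(1, 2)), 15442), 23888) = Add(Add(Mul(2, I, Pow(4451, Rational(1, 2))), 15442), 23888) = Add(Add(15442, Mul(2, I, Pow(4451, Rational(1, 2)))), 23888) = Add(39330, Mul(2, I, Pow(4451, Rational(1, 2))))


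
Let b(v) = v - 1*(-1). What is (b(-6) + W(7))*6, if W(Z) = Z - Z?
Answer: -30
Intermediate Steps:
b(v) = 1 + v (b(v) = v + 1 = 1 + v)
W(Z) = 0
(b(-6) + W(7))*6 = ((1 - 6) + 0)*6 = (-5 + 0)*6 = -5*6 = -30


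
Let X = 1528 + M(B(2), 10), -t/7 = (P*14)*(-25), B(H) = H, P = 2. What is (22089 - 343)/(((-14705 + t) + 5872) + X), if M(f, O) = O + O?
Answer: -21746/2385 ≈ -9.1178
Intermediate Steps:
M(f, O) = 2*O
t = 4900 (t = -7*2*14*(-25) = -196*(-25) = -7*(-700) = 4900)
X = 1548 (X = 1528 + 2*10 = 1528 + 20 = 1548)
(22089 - 343)/(((-14705 + t) + 5872) + X) = (22089 - 343)/(((-14705 + 4900) + 5872) + 1548) = 21746/((-9805 + 5872) + 1548) = 21746/(-3933 + 1548) = 21746/(-2385) = 21746*(-1/2385) = -21746/2385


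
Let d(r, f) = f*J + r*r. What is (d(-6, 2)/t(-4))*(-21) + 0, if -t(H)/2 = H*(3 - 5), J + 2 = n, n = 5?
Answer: 441/8 ≈ 55.125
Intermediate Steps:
J = 3 (J = -2 + 5 = 3)
t(H) = 4*H (t(H) = -2*H*(3 - 5) = -2*H*(-2) = -(-4)*H = 4*H)
d(r, f) = r**2 + 3*f (d(r, f) = f*3 + r*r = 3*f + r**2 = r**2 + 3*f)
(d(-6, 2)/t(-4))*(-21) + 0 = (((-6)**2 + 3*2)/((4*(-4))))*(-21) + 0 = ((36 + 6)/(-16))*(-21) + 0 = (42*(-1/16))*(-21) + 0 = -21/8*(-21) + 0 = 441/8 + 0 = 441/8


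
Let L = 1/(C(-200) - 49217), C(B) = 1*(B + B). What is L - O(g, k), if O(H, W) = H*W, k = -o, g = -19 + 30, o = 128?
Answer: 69860735/49617 ≈ 1408.0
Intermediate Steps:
C(B) = 2*B (C(B) = 1*(2*B) = 2*B)
g = 11
k = -128 (k = -1*128 = -128)
L = -1/49617 (L = 1/(2*(-200) - 49217) = 1/(-400 - 49217) = 1/(-49617) = -1/49617 ≈ -2.0154e-5)
L - O(g, k) = -1/49617 - 11*(-128) = -1/49617 - 1*(-1408) = -1/49617 + 1408 = 69860735/49617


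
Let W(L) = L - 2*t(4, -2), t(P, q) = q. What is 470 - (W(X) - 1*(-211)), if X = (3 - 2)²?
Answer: 254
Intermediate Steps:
X = 1 (X = 1² = 1)
W(L) = 4 + L (W(L) = L - 2*(-2) = L + 4 = 4 + L)
470 - (W(X) - 1*(-211)) = 470 - ((4 + 1) - 1*(-211)) = 470 - (5 + 211) = 470 - 1*216 = 470 - 216 = 254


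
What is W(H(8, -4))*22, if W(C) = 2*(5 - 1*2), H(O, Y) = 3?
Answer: 132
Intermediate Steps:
W(C) = 6 (W(C) = 2*(5 - 2) = 2*3 = 6)
W(H(8, -4))*22 = 6*22 = 132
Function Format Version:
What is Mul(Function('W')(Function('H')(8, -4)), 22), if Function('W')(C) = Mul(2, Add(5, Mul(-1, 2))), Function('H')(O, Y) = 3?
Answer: 132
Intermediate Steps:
Function('W')(C) = 6 (Function('W')(C) = Mul(2, Add(5, -2)) = Mul(2, 3) = 6)
Mul(Function('W')(Function('H')(8, -4)), 22) = Mul(6, 22) = 132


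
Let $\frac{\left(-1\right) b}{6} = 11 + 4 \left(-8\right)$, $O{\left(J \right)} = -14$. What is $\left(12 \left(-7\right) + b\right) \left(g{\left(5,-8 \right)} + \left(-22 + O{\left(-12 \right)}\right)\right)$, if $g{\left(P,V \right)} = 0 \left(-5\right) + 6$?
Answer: $-1260$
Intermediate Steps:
$b = 126$ ($b = - 6 \left(11 + 4 \left(-8\right)\right) = - 6 \left(11 - 32\right) = \left(-6\right) \left(-21\right) = 126$)
$g{\left(P,V \right)} = 6$ ($g{\left(P,V \right)} = 0 + 6 = 6$)
$\left(12 \left(-7\right) + b\right) \left(g{\left(5,-8 \right)} + \left(-22 + O{\left(-12 \right)}\right)\right) = \left(12 \left(-7\right) + 126\right) \left(6 - 36\right) = \left(-84 + 126\right) \left(6 - 36\right) = 42 \left(-30\right) = -1260$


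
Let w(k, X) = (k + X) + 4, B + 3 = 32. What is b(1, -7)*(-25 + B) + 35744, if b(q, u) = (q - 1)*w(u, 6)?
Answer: 35744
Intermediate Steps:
B = 29 (B = -3 + 32 = 29)
w(k, X) = 4 + X + k (w(k, X) = (X + k) + 4 = 4 + X + k)
b(q, u) = (-1 + q)*(10 + u) (b(q, u) = (q - 1)*(4 + 6 + u) = (-1 + q)*(10 + u))
b(1, -7)*(-25 + B) + 35744 = ((-1 + 1)*(10 - 7))*(-25 + 29) + 35744 = (0*3)*4 + 35744 = 0*4 + 35744 = 0 + 35744 = 35744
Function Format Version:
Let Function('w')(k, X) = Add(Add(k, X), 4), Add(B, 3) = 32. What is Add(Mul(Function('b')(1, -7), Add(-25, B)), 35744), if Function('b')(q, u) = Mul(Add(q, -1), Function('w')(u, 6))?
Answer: 35744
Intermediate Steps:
B = 29 (B = Add(-3, 32) = 29)
Function('w')(k, X) = Add(4, X, k) (Function('w')(k, X) = Add(Add(X, k), 4) = Add(4, X, k))
Function('b')(q, u) = Mul(Add(-1, q), Add(10, u)) (Function('b')(q, u) = Mul(Add(q, -1), Add(4, 6, u)) = Mul(Add(-1, q), Add(10, u)))
Add(Mul(Function('b')(1, -7), Add(-25, B)), 35744) = Add(Mul(Mul(Add(-1, 1), Add(10, -7)), Add(-25, 29)), 35744) = Add(Mul(Mul(0, 3), 4), 35744) = Add(Mul(0, 4), 35744) = Add(0, 35744) = 35744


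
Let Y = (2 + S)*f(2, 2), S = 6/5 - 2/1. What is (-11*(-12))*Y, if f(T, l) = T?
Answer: 1584/5 ≈ 316.80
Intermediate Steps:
S = -⅘ (S = 6*(⅕) - 2*1 = 6/5 - 2 = -⅘ ≈ -0.80000)
Y = 12/5 (Y = (2 - ⅘)*2 = (6/5)*2 = 12/5 ≈ 2.4000)
(-11*(-12))*Y = -11*(-12)*(12/5) = 132*(12/5) = 1584/5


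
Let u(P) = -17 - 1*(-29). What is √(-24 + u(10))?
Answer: 2*I*√3 ≈ 3.4641*I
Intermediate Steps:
u(P) = 12 (u(P) = -17 + 29 = 12)
√(-24 + u(10)) = √(-24 + 12) = √(-12) = 2*I*√3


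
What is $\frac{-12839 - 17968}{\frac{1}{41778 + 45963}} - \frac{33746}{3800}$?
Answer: $- \frac{5135770292173}{1900} \approx -2.703 \cdot 10^{9}$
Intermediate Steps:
$\frac{-12839 - 17968}{\frac{1}{41778 + 45963}} - \frac{33746}{3800} = - \frac{30807}{\frac{1}{87741}} - \frac{16873}{1900} = - 30807 \frac{1}{\frac{1}{87741}} - \frac{16873}{1900} = \left(-30807\right) 87741 - \frac{16873}{1900} = -2703036987 - \frac{16873}{1900} = - \frac{5135770292173}{1900}$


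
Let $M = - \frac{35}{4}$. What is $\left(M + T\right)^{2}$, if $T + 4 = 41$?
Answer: $\frac{12769}{16} \approx 798.06$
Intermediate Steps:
$M = - \frac{35}{4}$ ($M = \left(-35\right) \frac{1}{4} = - \frac{35}{4} \approx -8.75$)
$T = 37$ ($T = -4 + 41 = 37$)
$\left(M + T\right)^{2} = \left(- \frac{35}{4} + 37\right)^{2} = \left(\frac{113}{4}\right)^{2} = \frac{12769}{16}$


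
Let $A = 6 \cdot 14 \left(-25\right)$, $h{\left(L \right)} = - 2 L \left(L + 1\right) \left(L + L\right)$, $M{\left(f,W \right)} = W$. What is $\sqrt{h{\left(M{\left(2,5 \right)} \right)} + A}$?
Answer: $30 i \sqrt{3} \approx 51.962 i$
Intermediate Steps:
$h{\left(L \right)} = - 4 L^{2} \left(1 + L\right)$ ($h{\left(L \right)} = - 2 L \left(1 + L\right) 2 L = - 2 L 2 L \left(1 + L\right) = - 4 L^{2} \left(1 + L\right)$)
$A = -2100$ ($A = 84 \left(-25\right) = -2100$)
$\sqrt{h{\left(M{\left(2,5 \right)} \right)} + A} = \sqrt{4 \cdot 5^{2} \left(-1 - 5\right) - 2100} = \sqrt{4 \cdot 25 \left(-1 - 5\right) - 2100} = \sqrt{4 \cdot 25 \left(-6\right) - 2100} = \sqrt{-600 - 2100} = \sqrt{-2700} = 30 i \sqrt{3}$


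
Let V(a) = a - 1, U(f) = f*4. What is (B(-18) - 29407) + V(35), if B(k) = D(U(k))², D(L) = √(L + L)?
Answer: -29517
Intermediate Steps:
U(f) = 4*f
V(a) = -1 + a
D(L) = √2*√L (D(L) = √(2*L) = √2*√L)
B(k) = 8*k (B(k) = (√2*√(4*k))² = (√2*(2*√k))² = (2*√2*√k)² = 8*k)
(B(-18) - 29407) + V(35) = (8*(-18) - 29407) + (-1 + 35) = (-144 - 29407) + 34 = -29551 + 34 = -29517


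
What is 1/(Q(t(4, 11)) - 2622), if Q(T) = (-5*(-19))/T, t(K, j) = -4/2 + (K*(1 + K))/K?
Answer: -3/7771 ≈ -0.00038605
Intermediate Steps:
t(K, j) = -1 + K (t(K, j) = -4*½ + (1 + K) = -2 + (1 + K) = -1 + K)
Q(T) = 95/T
1/(Q(t(4, 11)) - 2622) = 1/(95/(-1 + 4) - 2622) = 1/(95/3 - 2622) = 1/(-7771/3) = -3/7771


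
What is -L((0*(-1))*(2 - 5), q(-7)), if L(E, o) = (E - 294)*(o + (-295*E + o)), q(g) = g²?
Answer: 28812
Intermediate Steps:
L(E, o) = (-294 + E)*(-295*E + 2*o) (L(E, o) = (-294 + E)*(o + (o - 295*E)) = (-294 + E)*(-295*E + 2*o))
-L((0*(-1))*(2 - 5), q(-7)) = -(-588*(-7)² - 295*((0*(-1))*(2 - 5))² + 86730*((0*(-1))*(2 - 5)) + 2*((0*(-1))*(2 - 5))*(-7)²) = -(-588*49 - 295*(0*(-3))² + 86730*(0*(-3)) + 2*(0*(-3))*49) = -(-28812 - 295*0² + 86730*0 + 2*0*49) = -(-28812 - 295*0 + 0 + 0) = -(-28812 + 0 + 0 + 0) = -1*(-28812) = 28812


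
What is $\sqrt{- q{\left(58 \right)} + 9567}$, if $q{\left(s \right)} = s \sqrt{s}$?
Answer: $\sqrt{9567 - 58 \sqrt{58}} \approx 95.526$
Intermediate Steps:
$q{\left(s \right)} = s^{\frac{3}{2}}$
$\sqrt{- q{\left(58 \right)} + 9567} = \sqrt{- 58^{\frac{3}{2}} + 9567} = \sqrt{- 58 \sqrt{58} + 9567} = \sqrt{9567 - 58 \sqrt{58}}$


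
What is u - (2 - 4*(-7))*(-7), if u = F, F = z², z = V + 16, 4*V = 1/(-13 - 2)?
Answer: 1675681/3600 ≈ 465.47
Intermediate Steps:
V = -1/60 (V = 1/(4*(-13 - 2)) = (¼)/(-15) = (¼)*(-1/15) = -1/60 ≈ -0.016667)
z = 959/60 (z = -1/60 + 16 = 959/60 ≈ 15.983)
F = 919681/3600 (F = (959/60)² = 919681/3600 ≈ 255.47)
u = 919681/3600 ≈ 255.47
u - (2 - 4*(-7))*(-7) = 919681/3600 - (2 - 4*(-7))*(-7) = 919681/3600 - (2 + 28)*(-7) = 919681/3600 - 30*(-7) = 919681/3600 - 1*(-210) = 919681/3600 + 210 = 1675681/3600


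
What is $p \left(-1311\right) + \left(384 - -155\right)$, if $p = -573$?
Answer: $751742$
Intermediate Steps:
$p \left(-1311\right) + \left(384 - -155\right) = \left(-573\right) \left(-1311\right) + \left(384 - -155\right) = 751203 + \left(384 + 155\right) = 751203 + 539 = 751742$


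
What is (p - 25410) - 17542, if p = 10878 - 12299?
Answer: -44373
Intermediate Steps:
p = -1421
(p - 25410) - 17542 = (-1421 - 25410) - 17542 = -26831 - 17542 = -44373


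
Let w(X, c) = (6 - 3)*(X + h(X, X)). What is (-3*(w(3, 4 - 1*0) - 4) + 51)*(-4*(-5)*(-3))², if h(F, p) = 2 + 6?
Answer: -129600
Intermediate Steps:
h(F, p) = 8
w(X, c) = 24 + 3*X (w(X, c) = (6 - 3)*(X + 8) = 3*(8 + X) = 24 + 3*X)
(-3*(w(3, 4 - 1*0) - 4) + 51)*(-4*(-5)*(-3))² = (-3*((24 + 3*3) - 4) + 51)*(-4*(-5)*(-3))² = (-3*((24 + 9) - 4) + 51)*(20*(-3))² = (-3*(33 - 4) + 51)*(-60)² = (-3*29 + 51)*3600 = (-87 + 51)*3600 = -36*3600 = -129600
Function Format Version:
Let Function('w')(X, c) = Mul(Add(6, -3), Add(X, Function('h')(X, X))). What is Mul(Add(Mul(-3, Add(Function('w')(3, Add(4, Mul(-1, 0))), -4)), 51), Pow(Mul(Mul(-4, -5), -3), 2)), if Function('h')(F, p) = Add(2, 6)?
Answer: -129600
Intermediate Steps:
Function('h')(F, p) = 8
Function('w')(X, c) = Add(24, Mul(3, X)) (Function('w')(X, c) = Mul(Add(6, -3), Add(X, 8)) = Mul(3, Add(8, X)) = Add(24, Mul(3, X)))
Mul(Add(Mul(-3, Add(Function('w')(3, Add(4, Mul(-1, 0))), -4)), 51), Pow(Mul(Mul(-4, -5), -3), 2)) = Mul(Add(Mul(-3, Add(Add(24, Mul(3, 3)), -4)), 51), Pow(Mul(Mul(-4, -5), -3), 2)) = Mul(Add(Mul(-3, Add(Add(24, 9), -4)), 51), Pow(Mul(20, -3), 2)) = Mul(Add(Mul(-3, Add(33, -4)), 51), Pow(-60, 2)) = Mul(Add(Mul(-3, 29), 51), 3600) = Mul(Add(-87, 51), 3600) = Mul(-36, 3600) = -129600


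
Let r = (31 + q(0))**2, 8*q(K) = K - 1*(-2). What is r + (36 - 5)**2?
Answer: 31001/16 ≈ 1937.6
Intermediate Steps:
q(K) = 1/4 + K/8 (q(K) = (K - 1*(-2))/8 = (K + 2)/8 = (2 + K)/8 = 1/4 + K/8)
r = 15625/16 (r = (31 + (1/4 + (1/8)*0))**2 = (31 + (1/4 + 0))**2 = (31 + 1/4)**2 = (125/4)**2 = 15625/16 ≈ 976.56)
r + (36 - 5)**2 = 15625/16 + (36 - 5)**2 = 15625/16 + 31**2 = 15625/16 + 961 = 31001/16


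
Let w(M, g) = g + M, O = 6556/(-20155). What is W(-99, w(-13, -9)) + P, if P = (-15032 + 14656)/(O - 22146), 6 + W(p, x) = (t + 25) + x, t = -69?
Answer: -16065141556/223179593 ≈ -71.983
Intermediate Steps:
O = -6556/20155 (O = 6556*(-1/20155) = -6556/20155 ≈ -0.32528)
w(M, g) = M + g
W(p, x) = -50 + x (W(p, x) = -6 + ((-69 + 25) + x) = -6 + (-44 + x) = -50 + x)
P = 3789140/223179593 (P = (-15032 + 14656)/(-6556/20155 - 22146) = -376/(-446359186/20155) = -376*(-20155/446359186) = 3789140/223179593 ≈ 0.016978)
W(-99, w(-13, -9)) + P = (-50 + (-13 - 9)) + 3789140/223179593 = (-50 - 22) + 3789140/223179593 = -72 + 3789140/223179593 = -16065141556/223179593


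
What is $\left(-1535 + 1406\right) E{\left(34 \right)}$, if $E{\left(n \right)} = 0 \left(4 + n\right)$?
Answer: $0$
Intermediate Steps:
$E{\left(n \right)} = 0$
$\left(-1535 + 1406\right) E{\left(34 \right)} = \left(-1535 + 1406\right) 0 = \left(-129\right) 0 = 0$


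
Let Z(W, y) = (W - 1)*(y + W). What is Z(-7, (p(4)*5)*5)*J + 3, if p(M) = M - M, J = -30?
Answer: -1677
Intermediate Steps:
p(M) = 0
Z(W, y) = (-1 + W)*(W + y)
Z(-7, (p(4)*5)*5)*J + 3 = ((-7)² - 1*(-7) - 0*5*5 - 7*0*5*5)*(-30) + 3 = (49 + 7 - 0*5 - 0*5)*(-30) + 3 = (49 + 7 - 1*0 - 7*0)*(-30) + 3 = (49 + 7 + 0 + 0)*(-30) + 3 = 56*(-30) + 3 = -1680 + 3 = -1677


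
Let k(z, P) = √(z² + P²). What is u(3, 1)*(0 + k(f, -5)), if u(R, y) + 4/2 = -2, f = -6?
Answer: -4*√61 ≈ -31.241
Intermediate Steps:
u(R, y) = -4 (u(R, y) = -2 - 2 = -4)
k(z, P) = √(P² + z²)
u(3, 1)*(0 + k(f, -5)) = -4*(0 + √((-5)² + (-6)²)) = -4*(0 + √(25 + 36)) = -4*(0 + √61) = -4*√61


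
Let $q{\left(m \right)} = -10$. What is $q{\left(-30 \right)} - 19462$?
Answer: $-19472$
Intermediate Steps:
$q{\left(-30 \right)} - 19462 = -10 - 19462 = -19472$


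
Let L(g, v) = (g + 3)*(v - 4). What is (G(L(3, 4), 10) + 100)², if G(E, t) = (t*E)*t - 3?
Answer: 9409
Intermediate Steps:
L(g, v) = (-4 + v)*(3 + g) (L(g, v) = (3 + g)*(-4 + v) = (-4 + v)*(3 + g))
G(E, t) = -3 + E*t² (G(E, t) = (E*t)*t - 3 = E*t² - 3 = -3 + E*t²)
(G(L(3, 4), 10) + 100)² = ((-3 + (-12 - 4*3 + 3*4 + 3*4)*10²) + 100)² = ((-3 + (-12 - 12 + 12 + 12)*100) + 100)² = ((-3 + 0*100) + 100)² = ((-3 + 0) + 100)² = (-3 + 100)² = 97² = 9409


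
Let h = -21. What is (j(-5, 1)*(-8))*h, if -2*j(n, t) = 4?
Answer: -336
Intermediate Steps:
j(n, t) = -2 (j(n, t) = -1/2*4 = -2)
(j(-5, 1)*(-8))*h = -2*(-8)*(-21) = 16*(-21) = -336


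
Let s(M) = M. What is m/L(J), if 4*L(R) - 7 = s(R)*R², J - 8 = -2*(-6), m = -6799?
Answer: -27196/8007 ≈ -3.3965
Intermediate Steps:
J = 20 (J = 8 - 2*(-6) = 8 + 12 = 20)
L(R) = 7/4 + R³/4 (L(R) = 7/4 + (R*R²)/4 = 7/4 + R³/4)
m/L(J) = -6799/(7/4 + (¼)*20³) = -6799/(7/4 + (¼)*8000) = -6799/(7/4 + 2000) = -6799/8007/4 = -6799*4/8007 = -27196/8007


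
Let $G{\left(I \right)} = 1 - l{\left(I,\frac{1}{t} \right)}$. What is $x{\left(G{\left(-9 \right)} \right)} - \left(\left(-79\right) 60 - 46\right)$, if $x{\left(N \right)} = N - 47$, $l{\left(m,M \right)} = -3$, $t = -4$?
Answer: $4743$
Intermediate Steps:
$G{\left(I \right)} = 4$ ($G{\left(I \right)} = 1 - -3 = 1 + 3 = 4$)
$x{\left(N \right)} = -47 + N$ ($x{\left(N \right)} = N - 47 = -47 + N$)
$x{\left(G{\left(-9 \right)} \right)} - \left(\left(-79\right) 60 - 46\right) = \left(-47 + 4\right) - \left(\left(-79\right) 60 - 46\right) = -43 - \left(-4740 - 46\right) = -43 - -4786 = -43 + 4786 = 4743$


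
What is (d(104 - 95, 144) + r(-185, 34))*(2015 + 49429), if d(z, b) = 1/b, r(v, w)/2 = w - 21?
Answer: 5351605/4 ≈ 1.3379e+6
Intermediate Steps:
r(v, w) = -42 + 2*w (r(v, w) = 2*(w - 21) = 2*(-21 + w) = -42 + 2*w)
(d(104 - 95, 144) + r(-185, 34))*(2015 + 49429) = (1/144 + (-42 + 2*34))*(2015 + 49429) = (1/144 + (-42 + 68))*51444 = (1/144 + 26)*51444 = (3745/144)*51444 = 5351605/4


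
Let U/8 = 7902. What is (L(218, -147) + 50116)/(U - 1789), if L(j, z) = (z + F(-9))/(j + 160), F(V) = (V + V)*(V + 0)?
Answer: 6314621/7739802 ≈ 0.81586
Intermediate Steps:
F(V) = 2*V**2 (F(V) = (2*V)*V = 2*V**2)
L(j, z) = (162 + z)/(160 + j) (L(j, z) = (z + 2*(-9)**2)/(j + 160) = (z + 2*81)/(160 + j) = (z + 162)/(160 + j) = (162 + z)/(160 + j))
U = 63216 (U = 8*7902 = 63216)
(L(218, -147) + 50116)/(U - 1789) = ((162 - 147)/(160 + 218) + 50116)/(63216 - 1789) = (15/378 + 50116)/61427 = ((1/378)*15 + 50116)*(1/61427) = (5/126 + 50116)*(1/61427) = (6314621/126)*(1/61427) = 6314621/7739802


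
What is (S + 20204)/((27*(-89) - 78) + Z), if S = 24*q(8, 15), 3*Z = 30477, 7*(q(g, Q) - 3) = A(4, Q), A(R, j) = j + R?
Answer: 71194/26873 ≈ 2.6493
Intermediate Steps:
A(R, j) = R + j
q(g, Q) = 25/7 + Q/7 (q(g, Q) = 3 + (4 + Q)/7 = 3 + (4/7 + Q/7) = 25/7 + Q/7)
Z = 10159 (Z = (1/3)*30477 = 10159)
S = 960/7 (S = 24*(25/7 + (1/7)*15) = 24*(25/7 + 15/7) = 24*(40/7) = 960/7 ≈ 137.14)
(S + 20204)/((27*(-89) - 78) + Z) = (960/7 + 20204)/((27*(-89) - 78) + 10159) = 142388/(7*((-2403 - 78) + 10159)) = 142388/(7*(-2481 + 10159)) = (142388/7)/7678 = (142388/7)*(1/7678) = 71194/26873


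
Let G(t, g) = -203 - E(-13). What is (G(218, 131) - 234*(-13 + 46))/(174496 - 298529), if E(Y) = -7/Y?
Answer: 103032/1612429 ≈ 0.063899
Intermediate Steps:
G(t, g) = -2646/13 (G(t, g) = -203 - (-7)/(-13) = -203 - (-7)*(-1)/13 = -203 - 1*7/13 = -203 - 7/13 = -2646/13)
(G(218, 131) - 234*(-13 + 46))/(174496 - 298529) = (-2646/13 - 234*(-13 + 46))/(174496 - 298529) = (-2646/13 - 234*33)/(-124033) = (-2646/13 - 7722)*(-1/124033) = -103032/13*(-1/124033) = 103032/1612429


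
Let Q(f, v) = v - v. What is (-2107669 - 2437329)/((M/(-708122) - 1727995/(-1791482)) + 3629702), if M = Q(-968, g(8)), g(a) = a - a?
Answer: -8142282107036/6502547526359 ≈ -1.2522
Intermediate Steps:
g(a) = 0
Q(f, v) = 0
M = 0
(-2107669 - 2437329)/((M/(-708122) - 1727995/(-1791482)) + 3629702) = (-2107669 - 2437329)/((0/(-708122) - 1727995/(-1791482)) + 3629702) = -4544998/((0*(-1/708122) - 1727995*(-1/1791482)) + 3629702) = -4544998/((0 + 1727995/1791482) + 3629702) = -4544998/(1727995/1791482 + 3629702) = -4544998/6502547526359/1791482 = -4544998*1791482/6502547526359 = -8142282107036/6502547526359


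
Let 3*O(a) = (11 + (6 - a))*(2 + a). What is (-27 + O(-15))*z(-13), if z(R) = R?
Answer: 6461/3 ≈ 2153.7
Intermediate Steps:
O(a) = (2 + a)*(17 - a)/3 (O(a) = ((11 + (6 - a))*(2 + a))/3 = ((17 - a)*(2 + a))/3 = ((2 + a)*(17 - a))/3 = (2 + a)*(17 - a)/3)
(-27 + O(-15))*z(-13) = (-27 + (34/3 + 5*(-15) - 1/3*(-15)**2))*(-13) = (-27 + (34/3 - 75 - 1/3*225))*(-13) = (-27 + (34/3 - 75 - 75))*(-13) = (-27 - 416/3)*(-13) = -497/3*(-13) = 6461/3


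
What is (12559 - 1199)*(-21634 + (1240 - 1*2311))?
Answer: -257928800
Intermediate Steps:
(12559 - 1199)*(-21634 + (1240 - 1*2311)) = 11360*(-21634 + (1240 - 2311)) = 11360*(-21634 - 1071) = 11360*(-22705) = -257928800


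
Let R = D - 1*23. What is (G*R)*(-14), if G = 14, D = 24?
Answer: -196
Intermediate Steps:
R = 1 (R = 24 - 1*23 = 24 - 23 = 1)
(G*R)*(-14) = (14*1)*(-14) = 14*(-14) = -196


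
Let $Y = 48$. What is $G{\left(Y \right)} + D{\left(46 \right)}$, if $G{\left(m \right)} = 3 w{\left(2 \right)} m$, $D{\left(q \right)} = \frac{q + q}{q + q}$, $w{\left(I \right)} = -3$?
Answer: $-431$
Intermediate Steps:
$D{\left(q \right)} = 1$ ($D{\left(q \right)} = \frac{2 q}{2 q} = 2 q \frac{1}{2 q} = 1$)
$G{\left(m \right)} = - 9 m$ ($G{\left(m \right)} = 3 \left(-3\right) m = - 9 m$)
$G{\left(Y \right)} + D{\left(46 \right)} = \left(-9\right) 48 + 1 = -432 + 1 = -431$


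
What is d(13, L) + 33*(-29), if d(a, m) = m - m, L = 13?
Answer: -957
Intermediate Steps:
d(a, m) = 0
d(13, L) + 33*(-29) = 0 + 33*(-29) = 0 - 957 = -957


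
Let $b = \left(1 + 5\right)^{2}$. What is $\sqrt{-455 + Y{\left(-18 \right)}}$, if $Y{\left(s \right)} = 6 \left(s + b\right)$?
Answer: $i \sqrt{347} \approx 18.628 i$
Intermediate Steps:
$b = 36$ ($b = 6^{2} = 36$)
$Y{\left(s \right)} = 216 + 6 s$ ($Y{\left(s \right)} = 6 \left(s + 36\right) = 6 \left(36 + s\right) = 216 + 6 s$)
$\sqrt{-455 + Y{\left(-18 \right)}} = \sqrt{-455 + \left(216 + 6 \left(-18\right)\right)} = \sqrt{-455 + \left(216 - 108\right)} = \sqrt{-455 + 108} = \sqrt{-347} = i \sqrt{347}$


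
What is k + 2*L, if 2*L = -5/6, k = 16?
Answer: 91/6 ≈ 15.167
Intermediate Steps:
L = -5/12 (L = (-5/6)/2 = (-5*⅙)/2 = (½)*(-⅚) = -5/12 ≈ -0.41667)
k + 2*L = 16 + 2*(-5/12) = 16 - ⅚ = 91/6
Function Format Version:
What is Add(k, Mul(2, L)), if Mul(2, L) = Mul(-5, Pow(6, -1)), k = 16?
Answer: Rational(91, 6) ≈ 15.167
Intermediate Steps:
L = Rational(-5, 12) (L = Mul(Rational(1, 2), Mul(-5, Pow(6, -1))) = Mul(Rational(1, 2), Mul(-5, Rational(1, 6))) = Mul(Rational(1, 2), Rational(-5, 6)) = Rational(-5, 12) ≈ -0.41667)
Add(k, Mul(2, L)) = Add(16, Mul(2, Rational(-5, 12))) = Add(16, Rational(-5, 6)) = Rational(91, 6)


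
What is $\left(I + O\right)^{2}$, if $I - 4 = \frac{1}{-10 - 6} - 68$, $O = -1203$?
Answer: $\frac{410994529}{256} \approx 1.6054 \cdot 10^{6}$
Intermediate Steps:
$I = - \frac{1025}{16}$ ($I = 4 + \left(\frac{1}{-10 - 6} - 68\right) = 4 - \left(68 - \frac{1}{-16}\right) = 4 - \frac{1089}{16} = - \frac{1025}{16} \approx -64.063$)
$\left(I + O\right)^{2} = \left(- \frac{1025}{16} - 1203\right)^{2} = \left(- \frac{20273}{16}\right)^{2} = \frac{410994529}{256}$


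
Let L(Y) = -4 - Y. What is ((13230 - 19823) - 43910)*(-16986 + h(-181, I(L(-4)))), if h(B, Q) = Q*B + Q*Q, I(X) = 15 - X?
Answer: 983596428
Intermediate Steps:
h(B, Q) = Q**2 + B*Q (h(B, Q) = B*Q + Q**2 = Q**2 + B*Q)
((13230 - 19823) - 43910)*(-16986 + h(-181, I(L(-4)))) = ((13230 - 19823) - 43910)*(-16986 + (15 - (-4 - 1*(-4)))*(-181 + (15 - (-4 - 1*(-4))))) = (-6593 - 43910)*(-16986 + (15 - (-4 + 4))*(-181 + (15 - (-4 + 4)))) = -50503*(-16986 + (15 - 1*0)*(-181 + (15 - 1*0))) = -50503*(-16986 + (15 + 0)*(-181 + (15 + 0))) = -50503*(-16986 + 15*(-181 + 15)) = -50503*(-16986 + 15*(-166)) = -50503*(-16986 - 2490) = -50503*(-19476) = 983596428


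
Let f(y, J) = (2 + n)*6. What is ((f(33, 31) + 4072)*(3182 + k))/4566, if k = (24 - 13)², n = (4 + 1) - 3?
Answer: 2254848/761 ≈ 2963.0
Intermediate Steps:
n = 2 (n = 5 - 3 = 2)
f(y, J) = 24 (f(y, J) = (2 + 2)*6 = 4*6 = 24)
k = 121 (k = 11² = 121)
((f(33, 31) + 4072)*(3182 + k))/4566 = ((24 + 4072)*(3182 + 121))/4566 = (4096*3303)*(1/4566) = 13529088*(1/4566) = 2254848/761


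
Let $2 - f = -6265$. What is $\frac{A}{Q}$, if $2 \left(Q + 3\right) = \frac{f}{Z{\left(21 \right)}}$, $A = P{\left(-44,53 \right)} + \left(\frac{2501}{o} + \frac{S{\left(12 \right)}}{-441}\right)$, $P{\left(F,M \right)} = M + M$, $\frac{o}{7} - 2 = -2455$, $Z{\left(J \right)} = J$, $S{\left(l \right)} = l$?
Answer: $\frac{76320626}{105447111} \approx 0.72378$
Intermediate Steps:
$f = 6267$ ($f = 2 - -6265 = 2 + 6265 = 6267$)
$o = -17171$ ($o = 14 + 7 \left(-2455\right) = 14 - 17185 = -17171$)
$P{\left(F,M \right)} = 2 M$
$A = \frac{38160313}{360591}$ ($A = 2 \cdot 53 + \left(\frac{2501}{-17171} + \frac{12}{-441}\right) = 106 + \left(2501 \left(- \frac{1}{17171}\right) + 12 \left(- \frac{1}{441}\right)\right) = 106 - \frac{62333}{360591} = \frac{38160313}{360591} \approx 105.83$)
$Q = \frac{2047}{14}$ ($Q = -3 + \frac{6267 \cdot \frac{1}{21}}{2} = -3 + \frac{1}{2} \cdot \frac{2089}{7} = -3 + \frac{2089}{14} = \frac{2047}{14} \approx 146.21$)
$\frac{A}{Q} = \frac{38160313}{360591 \cdot \frac{2047}{14}} = \frac{38160313}{360591} \cdot \frac{14}{2047} = \frac{76320626}{105447111}$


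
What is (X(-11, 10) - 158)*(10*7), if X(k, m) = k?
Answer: -11830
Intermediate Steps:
(X(-11, 10) - 158)*(10*7) = (-11 - 158)*(10*7) = -169*70 = -11830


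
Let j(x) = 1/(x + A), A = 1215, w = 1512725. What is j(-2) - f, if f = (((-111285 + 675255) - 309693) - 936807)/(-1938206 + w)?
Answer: -275827803/172036151 ≈ -1.6033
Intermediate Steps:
f = 227510/141827 (f = (((-111285 + 675255) - 309693) - 936807)/(-1938206 + 1512725) = ((563970 - 309693) - 936807)/(-425481) = (254277 - 936807)*(-1/425481) = -682530*(-1/425481) = 227510/141827 ≈ 1.6041)
j(x) = 1/(1215 + x) (j(x) = 1/(x + 1215) = 1/(1215 + x))
j(-2) - f = 1/(1215 - 2) - 1*227510/141827 = 1/1213 - 227510/141827 = -275827803/172036151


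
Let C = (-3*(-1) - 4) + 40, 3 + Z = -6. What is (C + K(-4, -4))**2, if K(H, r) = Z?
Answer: 900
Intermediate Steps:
Z = -9 (Z = -3 - 6 = -9)
K(H, r) = -9
C = 39 (C = (3 - 4) + 40 = -1 + 40 = 39)
(C + K(-4, -4))**2 = (39 - 9)**2 = 30**2 = 900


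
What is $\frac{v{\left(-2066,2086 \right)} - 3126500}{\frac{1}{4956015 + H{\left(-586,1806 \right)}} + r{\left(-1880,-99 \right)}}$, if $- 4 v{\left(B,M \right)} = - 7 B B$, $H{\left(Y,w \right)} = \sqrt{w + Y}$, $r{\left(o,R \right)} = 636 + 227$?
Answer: $\frac{46030760848962012740795}{9146539626425978368} + \frac{4343123 \sqrt{305}}{9146539626425978368} \approx 5032.6$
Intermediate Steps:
$r{\left(o,R \right)} = 863$
$H{\left(Y,w \right)} = \sqrt{Y + w}$
$v{\left(B,M \right)} = \frac{7 B^{2}}{4}$ ($v{\left(B,M \right)} = - \frac{- 7 B B}{4} = - \frac{\left(-7\right) B^{2}}{4} = \frac{7 B^{2}}{4}$)
$\frac{v{\left(-2066,2086 \right)} - 3126500}{\frac{1}{4956015 + H{\left(-586,1806 \right)}} + r{\left(-1880,-99 \right)}} = \frac{\frac{7 \left(-2066\right)^{2}}{4} - 3126500}{\frac{1}{4956015 + \sqrt{-586 + 1806}} + 863} = \frac{\frac{7}{4} \cdot 4268356 - 3126500}{\frac{1}{4956015 + \sqrt{1220}} + 863} = \frac{7469623 - 3126500}{\frac{1}{4956015 + 2 \sqrt{305}} + 863} = \frac{4343123}{863 + \frac{1}{4956015 + 2 \sqrt{305}}}$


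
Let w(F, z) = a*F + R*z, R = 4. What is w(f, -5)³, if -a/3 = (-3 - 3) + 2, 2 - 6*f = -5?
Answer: -216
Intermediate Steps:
f = 7/6 (f = ⅓ - ⅙*(-5) = ⅓ + ⅚ = 7/6 ≈ 1.1667)
a = 12 (a = -3*((-3 - 3) + 2) = -3*(-6 + 2) = -3*(-4) = 12)
w(F, z) = 4*z + 12*F (w(F, z) = 12*F + 4*z = 4*z + 12*F)
w(f, -5)³ = (4*(-5) + 12*(7/6))³ = (-20 + 14)³ = (-6)³ = -216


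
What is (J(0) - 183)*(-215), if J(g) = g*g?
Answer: 39345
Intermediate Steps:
J(g) = g**2
(J(0) - 183)*(-215) = (0**2 - 183)*(-215) = (0 - 183)*(-215) = -183*(-215) = 39345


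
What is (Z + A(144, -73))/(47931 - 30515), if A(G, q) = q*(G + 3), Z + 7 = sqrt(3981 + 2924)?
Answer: -767/1244 + sqrt(6905)/17416 ≈ -0.61179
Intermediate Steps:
Z = -7 + sqrt(6905) (Z = -7 + sqrt(3981 + 2924) = -7 + sqrt(6905) ≈ 76.096)
A(G, q) = q*(3 + G)
(Z + A(144, -73))/(47931 - 30515) = ((-7 + sqrt(6905)) - 73*(3 + 144))/(47931 - 30515) = ((-7 + sqrt(6905)) - 73*147)/17416 = ((-7 + sqrt(6905)) - 10731)*(1/17416) = (-10738 + sqrt(6905))*(1/17416) = -767/1244 + sqrt(6905)/17416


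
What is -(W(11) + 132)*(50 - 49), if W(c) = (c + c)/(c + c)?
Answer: -133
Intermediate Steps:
W(c) = 1 (W(c) = (2*c)/((2*c)) = (2*c)*(1/(2*c)) = 1)
-(W(11) + 132)*(50 - 49) = -(1 + 132)*(50 - 49) = -133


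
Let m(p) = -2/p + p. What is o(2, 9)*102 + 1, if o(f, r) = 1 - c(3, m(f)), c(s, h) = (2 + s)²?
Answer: -2447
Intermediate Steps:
m(p) = p - 2/p
o(f, r) = -24 (o(f, r) = 1 - (2 + 3)² = 1 - 1*5² = 1 - 1*25 = 1 - 25 = -24)
o(2, 9)*102 + 1 = -24*102 + 1 = -2448 + 1 = -2447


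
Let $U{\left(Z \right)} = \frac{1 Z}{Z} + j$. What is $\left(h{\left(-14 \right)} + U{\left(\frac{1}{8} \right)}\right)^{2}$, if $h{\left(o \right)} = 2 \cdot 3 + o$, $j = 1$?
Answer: $36$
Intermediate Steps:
$h{\left(o \right)} = 6 + o$
$U{\left(Z \right)} = 2$ ($U{\left(Z \right)} = \frac{1 Z}{Z} + 1 = \frac{Z}{Z} + 1 = 1 + 1 = 2$)
$\left(h{\left(-14 \right)} + U{\left(\frac{1}{8} \right)}\right)^{2} = \left(\left(6 - 14\right) + 2\right)^{2} = \left(-8 + 2\right)^{2} = \left(-6\right)^{2} = 36$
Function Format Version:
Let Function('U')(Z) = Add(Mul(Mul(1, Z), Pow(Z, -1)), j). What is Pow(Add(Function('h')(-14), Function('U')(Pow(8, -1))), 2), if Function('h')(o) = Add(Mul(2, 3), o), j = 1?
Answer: 36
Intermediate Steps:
Function('h')(o) = Add(6, o)
Function('U')(Z) = 2 (Function('U')(Z) = Add(Mul(Mul(1, Z), Pow(Z, -1)), 1) = Add(Mul(Z, Pow(Z, -1)), 1) = Add(1, 1) = 2)
Pow(Add(Function('h')(-14), Function('U')(Pow(8, -1))), 2) = Pow(Add(Add(6, -14), 2), 2) = Pow(Add(-8, 2), 2) = Pow(-6, 2) = 36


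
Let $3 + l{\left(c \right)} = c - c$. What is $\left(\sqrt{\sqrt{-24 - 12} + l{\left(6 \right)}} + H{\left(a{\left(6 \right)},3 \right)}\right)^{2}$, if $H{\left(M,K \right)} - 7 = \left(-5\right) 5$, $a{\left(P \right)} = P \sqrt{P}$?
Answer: $\left(18 - \sqrt{3} \sqrt{-1 + 2 i}\right)^{2} \approx 271.98 - 73.315 i$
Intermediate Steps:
$a{\left(P \right)} = P^{\frac{3}{2}}$
$l{\left(c \right)} = -3$ ($l{\left(c \right)} = -3 + \left(c - c\right) = -3 + 0 = -3$)
$H{\left(M,K \right)} = -18$ ($H{\left(M,K \right)} = 7 - 25 = -18$)
$\left(\sqrt{\sqrt{-24 - 12} + l{\left(6 \right)}} + H{\left(a{\left(6 \right)},3 \right)}\right)^{2} = \left(\sqrt{\sqrt{-24 - 12} - 3} - 18\right)^{2} = \left(\sqrt{\sqrt{-36} - 3} - 18\right)^{2} = \left(\sqrt{6 i - 3} - 18\right)^{2} = \left(\sqrt{-3 + 6 i} - 18\right)^{2} = \left(-18 + \sqrt{-3 + 6 i}\right)^{2}$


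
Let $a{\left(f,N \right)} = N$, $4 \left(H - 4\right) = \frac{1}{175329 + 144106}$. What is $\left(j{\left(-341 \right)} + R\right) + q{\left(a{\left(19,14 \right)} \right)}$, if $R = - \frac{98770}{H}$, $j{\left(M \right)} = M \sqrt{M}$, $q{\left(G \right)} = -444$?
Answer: $- \frac{128471646484}{5110961} - 341 i \sqrt{341} \approx -25137.0 - 6297.0 i$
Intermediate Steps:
$H = \frac{5110961}{1277740}$ ($H = 4 + \frac{1}{4 \left(175329 + 144106\right)} = 4 + \frac{1}{4 \cdot 319435} = 4 + \frac{1}{4} \cdot \frac{1}{319435} = 4 + \frac{1}{1277740} = \frac{5110961}{1277740} \approx 4.0$)
$j{\left(M \right)} = M^{\frac{3}{2}}$
$R = - \frac{126202379800}{5110961}$ ($R = - \frac{98770}{\frac{5110961}{1277740}} = \left(-98770\right) \frac{1277740}{5110961} = - \frac{126202379800}{5110961} \approx -24693.0$)
$\left(j{\left(-341 \right)} + R\right) + q{\left(a{\left(19,14 \right)} \right)} = \left(\left(-341\right)^{\frac{3}{2}} - \frac{126202379800}{5110961}\right) - 444 = \left(- 341 i \sqrt{341} - \frac{126202379800}{5110961}\right) - 444 = \left(- \frac{126202379800}{5110961} - 341 i \sqrt{341}\right) - 444 = - \frac{128471646484}{5110961} - 341 i \sqrt{341}$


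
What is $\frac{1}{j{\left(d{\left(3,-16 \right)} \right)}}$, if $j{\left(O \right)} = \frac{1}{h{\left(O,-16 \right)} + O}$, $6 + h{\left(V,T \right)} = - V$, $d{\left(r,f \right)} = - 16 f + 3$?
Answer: $-6$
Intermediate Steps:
$d{\left(r,f \right)} = 3 - 16 f$
$h{\left(V,T \right)} = -6 - V$
$j{\left(O \right)} = - \frac{1}{6}$ ($j{\left(O \right)} = \frac{1}{\left(-6 - O\right) + O} = \frac{1}{-6} = - \frac{1}{6}$)
$\frac{1}{j{\left(d{\left(3,-16 \right)} \right)}} = \frac{1}{- \frac{1}{6}} = -6$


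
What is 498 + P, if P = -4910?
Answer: -4412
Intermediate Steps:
498 + P = 498 - 4910 = -4412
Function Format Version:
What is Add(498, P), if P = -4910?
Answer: -4412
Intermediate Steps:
Add(498, P) = Add(498, -4910) = -4412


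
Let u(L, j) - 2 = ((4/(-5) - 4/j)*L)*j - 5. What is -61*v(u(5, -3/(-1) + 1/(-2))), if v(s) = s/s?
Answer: -61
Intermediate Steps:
u(L, j) = -3 + L*j*(-⅘ - 4/j) (u(L, j) = 2 + (((4/(-5) - 4/j)*L)*j - 5) = 2 + (((4*(-⅕) - 4/j)*L)*j - 5) = 2 + (((-⅘ - 4/j)*L)*j - 5) = 2 + ((L*(-⅘ - 4/j))*j - 5) = 2 + (L*j*(-⅘ - 4/j) - 5) = 2 + (-5 + L*j*(-⅘ - 4/j)) = -3 + L*j*(-⅘ - 4/j))
v(s) = 1
-61*v(u(5, -3/(-1) + 1/(-2))) = -61*1 = -61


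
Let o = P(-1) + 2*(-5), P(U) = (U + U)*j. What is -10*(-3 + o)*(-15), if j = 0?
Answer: -1950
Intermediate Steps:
P(U) = 0 (P(U) = (U + U)*0 = (2*U)*0 = 0)
o = -10 (o = 0 + 2*(-5) = 0 - 10 = -10)
-10*(-3 + o)*(-15) = -10*(-3 - 10)*(-15) = -10*(-13)*(-15) = 130*(-15) = -1950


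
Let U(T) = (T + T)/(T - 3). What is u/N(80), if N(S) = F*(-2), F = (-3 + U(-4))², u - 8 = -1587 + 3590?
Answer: -98539/338 ≈ -291.54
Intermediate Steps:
U(T) = 2*T/(-3 + T) (U(T) = (2*T)/(-3 + T) = 2*T/(-3 + T))
u = 2011 (u = 8 + (-1587 + 3590) = 8 + 2003 = 2011)
F = 169/49 (F = (-3 + 2*(-4)/(-3 - 4))² = (-3 + 2*(-4)/(-7))² = (-3 + 2*(-4)*(-⅐))² = (-3 + 8/7)² = (-13/7)² = 169/49 ≈ 3.4490)
N(S) = -338/49 (N(S) = (169/49)*(-2) = -338/49)
u/N(80) = 2011/(-338/49) = 2011*(-49/338) = -98539/338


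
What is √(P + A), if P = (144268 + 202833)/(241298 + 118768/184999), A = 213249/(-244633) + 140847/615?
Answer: √121686387761282293156326204592794/728027929827234 ≈ 15.152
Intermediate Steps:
A = 11441558672/50149765 (A = 213249*(-1/244633) + 140847*(1/615) = -213249/244633 + 46949/205 = 11441558672/50149765 ≈ 228.15)
P = 64213337899/44640007470 (P = 347101/(241298 + 118768*(1/184999)) = 347101/(241298 + 118768/184999) = 347101/(44640007470/184999) = 347101*(184999/44640007470) = 64213337899/44640007470 ≈ 1.4385)
√(P + A) = √(64213337899/44640007470 + 11441558672/50149765) = √(501435656967828023/2184083789481702) = √121686387761282293156326204592794/728027929827234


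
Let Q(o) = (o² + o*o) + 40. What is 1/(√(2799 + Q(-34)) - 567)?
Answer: -189/105446 - √5151/316338 ≈ -0.0020193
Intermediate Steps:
Q(o) = 40 + 2*o² (Q(o) = (o² + o²) + 40 = 2*o² + 40 = 40 + 2*o²)
1/(√(2799 + Q(-34)) - 567) = 1/(√(2799 + (40 + 2*(-34)²)) - 567) = 1/(√(2799 + (40 + 2*1156)) - 567) = 1/(√(2799 + (40 + 2312)) - 567) = 1/(√(2799 + 2352) - 567) = 1/(√5151 - 567) = 1/(-567 + √5151)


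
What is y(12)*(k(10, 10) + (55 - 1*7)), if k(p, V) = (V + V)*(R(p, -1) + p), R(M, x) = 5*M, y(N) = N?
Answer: 14976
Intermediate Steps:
k(p, V) = 12*V*p (k(p, V) = (V + V)*(5*p + p) = (2*V)*(6*p) = 12*V*p)
y(12)*(k(10, 10) + (55 - 1*7)) = 12*(12*10*10 + (55 - 1*7)) = 12*(1200 + (55 - 7)) = 12*(1200 + 48) = 12*1248 = 14976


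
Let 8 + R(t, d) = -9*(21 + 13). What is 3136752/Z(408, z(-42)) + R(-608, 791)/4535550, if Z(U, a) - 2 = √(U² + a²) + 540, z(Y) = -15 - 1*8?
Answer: 1285162889900851/95829368175 - 1045584*√166993/42257 ≈ 3299.6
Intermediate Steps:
z(Y) = -23 (z(Y) = -15 - 8 = -23)
R(t, d) = -314 (R(t, d) = -8 - 9*(21 + 13) = -8 - 9*34 = -8 - 306 = -314)
Z(U, a) = 542 + √(U² + a²) (Z(U, a) = 2 + (√(U² + a²) + 540) = 2 + (540 + √(U² + a²)) = 542 + √(U² + a²))
3136752/Z(408, z(-42)) + R(-608, 791)/4535550 = 3136752/(542 + √(408² + (-23)²)) - 314/4535550 = 3136752/(542 + √(166464 + 529)) - 314*1/4535550 = 3136752/(542 + √166993) - 157/2267775 = -157/2267775 + 3136752/(542 + √166993)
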